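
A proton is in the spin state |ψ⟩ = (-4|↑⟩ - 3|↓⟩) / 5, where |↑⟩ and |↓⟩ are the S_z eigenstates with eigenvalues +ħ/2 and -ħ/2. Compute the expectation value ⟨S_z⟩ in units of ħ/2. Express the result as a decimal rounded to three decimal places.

⟨σ_z⟩ = |a|² - |b|² divided by |a|²+|b|², with a, b the |↑⟩, |↓⟩ amplitudes.
= (16 - 9)/25 = 7/25.
⟨S_z⟩ = (ħ/2)·⟨σ_z⟩.

0.280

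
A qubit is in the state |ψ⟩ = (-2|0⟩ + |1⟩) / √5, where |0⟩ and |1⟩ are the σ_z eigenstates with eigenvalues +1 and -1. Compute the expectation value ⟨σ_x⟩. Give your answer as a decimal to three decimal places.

-0.800

⟨σ_x⟩ = 2 Re(a* b)/(|a|²+|b|²) with a = -2, b = 1.
a* b = -2, so ⟨σ_x⟩ = -4/5.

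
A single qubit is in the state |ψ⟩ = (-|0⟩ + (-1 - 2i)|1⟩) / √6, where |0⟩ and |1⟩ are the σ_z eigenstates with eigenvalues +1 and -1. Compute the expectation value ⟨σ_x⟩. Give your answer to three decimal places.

⟨σ_x⟩ = 2 Re(a* b)/(|a|²+|b|²) with a = -1, b = (-1 - 2i).
a* b = (1 + 2i), so ⟨σ_x⟩ = 2/6.

0.333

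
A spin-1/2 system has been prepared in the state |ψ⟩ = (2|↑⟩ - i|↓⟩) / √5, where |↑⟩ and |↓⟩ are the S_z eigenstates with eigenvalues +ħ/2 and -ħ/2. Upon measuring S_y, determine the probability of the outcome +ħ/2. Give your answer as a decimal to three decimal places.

0.100

|+y⟩ = (|↑⟩ + i|↓⟩)/√2, so ⟨+y|ψ⟩ = (1) / (√2·√5).
P = |1|² / 10 = 1/10.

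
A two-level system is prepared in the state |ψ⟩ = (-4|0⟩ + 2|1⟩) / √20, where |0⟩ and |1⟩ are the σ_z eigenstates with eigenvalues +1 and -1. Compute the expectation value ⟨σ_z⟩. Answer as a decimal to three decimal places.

⟨σ_z⟩ = |a|² - |b|² divided by |a|²+|b|², with a, b the |0⟩, |1⟩ amplitudes.
= (16 - 4)/20 = 12/20.

0.600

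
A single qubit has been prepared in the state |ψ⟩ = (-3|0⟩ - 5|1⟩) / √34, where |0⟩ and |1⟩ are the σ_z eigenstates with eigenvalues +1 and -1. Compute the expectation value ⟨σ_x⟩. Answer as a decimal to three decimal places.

0.882

⟨σ_x⟩ = 2 Re(a* b)/(|a|²+|b|²) with a = -3, b = -5.
a* b = 15, so ⟨σ_x⟩ = 30/34.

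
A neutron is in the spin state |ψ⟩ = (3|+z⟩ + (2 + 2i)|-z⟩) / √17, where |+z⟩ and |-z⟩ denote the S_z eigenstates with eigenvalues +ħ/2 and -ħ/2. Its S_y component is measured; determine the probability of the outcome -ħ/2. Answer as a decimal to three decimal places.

|-y⟩ = (|+z⟩ - i|-z⟩)/√2, so ⟨-y|ψ⟩ = (1 + 2i) / (√2·√17).
P = |1 + 2i|² / 34 = 5/34.

0.147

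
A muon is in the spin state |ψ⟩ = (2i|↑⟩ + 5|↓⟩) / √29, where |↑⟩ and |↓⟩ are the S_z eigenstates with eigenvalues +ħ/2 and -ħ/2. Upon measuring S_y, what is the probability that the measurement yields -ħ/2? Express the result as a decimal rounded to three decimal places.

|-y⟩ = (|↑⟩ - i|↓⟩)/√2, so ⟨-y|ψ⟩ = (7i) / (√2·√29).
P = |7i|² / 58 = 49/58.

0.845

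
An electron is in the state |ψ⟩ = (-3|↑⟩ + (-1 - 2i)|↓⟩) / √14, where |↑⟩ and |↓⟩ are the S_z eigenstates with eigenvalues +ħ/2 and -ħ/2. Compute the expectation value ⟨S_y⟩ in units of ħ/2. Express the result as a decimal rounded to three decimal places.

0.857

⟨σ_y⟩ = 2 Im(a* b)/(|a|²+|b|²) with a = -3, b = (-1 - 2i).
a* b = (3 + 6i), so ⟨σ_y⟩ = 12/14.
⟨S_y⟩ = (ħ/2)·⟨σ_y⟩.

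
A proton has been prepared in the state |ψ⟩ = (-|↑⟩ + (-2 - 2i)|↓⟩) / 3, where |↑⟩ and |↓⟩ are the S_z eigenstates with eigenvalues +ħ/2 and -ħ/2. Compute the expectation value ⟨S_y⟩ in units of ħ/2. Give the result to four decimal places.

⟨σ_y⟩ = 2 Im(a* b)/(|a|²+|b|²) with a = -1, b = (-2 - 2i).
a* b = (2 + 2i), so ⟨σ_y⟩ = 4/9.
⟨S_y⟩ = (ħ/2)·⟨σ_y⟩.

0.4444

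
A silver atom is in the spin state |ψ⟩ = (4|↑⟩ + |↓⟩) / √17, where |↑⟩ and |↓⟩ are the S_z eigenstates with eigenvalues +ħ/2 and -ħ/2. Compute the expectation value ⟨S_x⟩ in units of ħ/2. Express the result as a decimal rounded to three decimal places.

0.471

⟨σ_x⟩ = 2 Re(a* b)/(|a|²+|b|²) with a = 4, b = 1.
a* b = 4, so ⟨σ_x⟩ = 8/17.
⟨S_x⟩ = (ħ/2)·⟨σ_x⟩.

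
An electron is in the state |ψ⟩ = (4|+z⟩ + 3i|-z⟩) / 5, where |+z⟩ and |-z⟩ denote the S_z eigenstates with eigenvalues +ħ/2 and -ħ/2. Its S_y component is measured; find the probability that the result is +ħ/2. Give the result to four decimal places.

|+y⟩ = (|+z⟩ + i|-z⟩)/√2, so ⟨+y|ψ⟩ = (7) / (√2·5).
P = |7|² / 50 = 49/50.

0.9800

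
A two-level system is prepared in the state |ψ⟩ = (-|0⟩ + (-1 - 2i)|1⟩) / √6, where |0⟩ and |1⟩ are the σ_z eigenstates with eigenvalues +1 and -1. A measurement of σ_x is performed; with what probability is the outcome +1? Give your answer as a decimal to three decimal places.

|+x⟩ = (|0⟩ + |1⟩)/√2, so ⟨+x|ψ⟩ = (-2 - 2i) / (√2·√6).
P = |-2 - 2i|² / 12 = 8/12.

0.667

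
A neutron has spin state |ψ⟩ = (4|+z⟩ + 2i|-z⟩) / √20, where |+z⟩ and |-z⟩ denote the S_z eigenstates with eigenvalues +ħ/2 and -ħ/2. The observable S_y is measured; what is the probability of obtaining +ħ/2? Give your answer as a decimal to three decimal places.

|+y⟩ = (|+z⟩ + i|-z⟩)/√2, so ⟨+y|ψ⟩ = (6) / (√2·√20).
P = |6|² / 40 = 36/40.

0.900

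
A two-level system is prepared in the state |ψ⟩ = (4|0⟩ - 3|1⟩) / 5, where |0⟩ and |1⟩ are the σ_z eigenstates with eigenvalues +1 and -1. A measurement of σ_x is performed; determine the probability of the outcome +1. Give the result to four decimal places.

|+x⟩ = (|0⟩ + |1⟩)/√2, so ⟨+x|ψ⟩ = (1) / (√2·5).
P = |1|² / 50 = 1/50.

0.0200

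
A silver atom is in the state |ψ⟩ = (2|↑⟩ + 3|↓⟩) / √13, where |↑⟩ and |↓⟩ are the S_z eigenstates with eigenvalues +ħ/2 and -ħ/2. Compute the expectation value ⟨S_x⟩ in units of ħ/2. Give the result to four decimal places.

0.9231

⟨σ_x⟩ = 2 Re(a* b)/(|a|²+|b|²) with a = 2, b = 3.
a* b = 6, so ⟨σ_x⟩ = 12/13.
⟨S_x⟩ = (ħ/2)·⟨σ_x⟩.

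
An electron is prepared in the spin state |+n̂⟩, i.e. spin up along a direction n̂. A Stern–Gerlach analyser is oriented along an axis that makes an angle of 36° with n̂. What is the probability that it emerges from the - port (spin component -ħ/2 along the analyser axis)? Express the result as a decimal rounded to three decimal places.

0.095

For spin-½, the probability of finding spin-up along an axis at angle θ to the initial spin direction is cos²(θ/2); spin-down is sin²(θ/2).
θ = 36°, so P = sin²(18°) ≈ 0.095.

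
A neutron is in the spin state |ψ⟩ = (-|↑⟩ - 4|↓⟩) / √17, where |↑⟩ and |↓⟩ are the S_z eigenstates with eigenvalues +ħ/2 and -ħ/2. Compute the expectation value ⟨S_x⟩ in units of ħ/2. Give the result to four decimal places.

0.4706

⟨σ_x⟩ = 2 Re(a* b)/(|a|²+|b|²) with a = -1, b = -4.
a* b = 4, so ⟨σ_x⟩ = 8/17.
⟨S_x⟩ = (ħ/2)·⟨σ_x⟩.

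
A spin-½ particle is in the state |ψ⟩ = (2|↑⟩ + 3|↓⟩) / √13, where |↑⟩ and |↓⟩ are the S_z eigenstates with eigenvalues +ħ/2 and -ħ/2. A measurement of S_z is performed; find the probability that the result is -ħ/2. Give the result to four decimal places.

0.6923

The -ħ/2 outcome corresponds to |↓⟩. Its amplitude in |ψ⟩ is 3/√13.
P = |3|² / 13 = 9/13.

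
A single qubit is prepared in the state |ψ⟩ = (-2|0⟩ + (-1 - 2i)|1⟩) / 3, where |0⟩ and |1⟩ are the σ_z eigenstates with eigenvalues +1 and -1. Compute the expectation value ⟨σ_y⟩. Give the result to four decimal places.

⟨σ_y⟩ = 2 Im(a* b)/(|a|²+|b|²) with a = -2, b = (-1 - 2i).
a* b = (2 + 4i), so ⟨σ_y⟩ = 8/9.

0.8889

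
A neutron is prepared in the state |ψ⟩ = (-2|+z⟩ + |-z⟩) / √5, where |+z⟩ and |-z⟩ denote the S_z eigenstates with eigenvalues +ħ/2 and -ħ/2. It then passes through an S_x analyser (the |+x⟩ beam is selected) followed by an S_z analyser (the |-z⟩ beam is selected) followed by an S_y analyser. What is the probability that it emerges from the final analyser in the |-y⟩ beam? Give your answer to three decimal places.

First analyser (S_x): P(|+x⟩) = |⟨+x|ψ⟩|² = 1/10.
After stage 1 the state is |+x⟩; P(|-z⟩) = |⟨-z|+x⟩|² = 1/2.
After stage 2 the state is |-z⟩; P(|-y⟩) = |⟨-y|-z⟩|² = 1/2.
Joint probability = 1/10 × 1/2 × 1/2 = 0.025.

0.025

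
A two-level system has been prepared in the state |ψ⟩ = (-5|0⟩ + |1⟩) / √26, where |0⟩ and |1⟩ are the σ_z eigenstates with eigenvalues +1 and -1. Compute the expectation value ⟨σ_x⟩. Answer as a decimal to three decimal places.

⟨σ_x⟩ = 2 Re(a* b)/(|a|²+|b|²) with a = -5, b = 1.
a* b = -5, so ⟨σ_x⟩ = -10/26.

-0.385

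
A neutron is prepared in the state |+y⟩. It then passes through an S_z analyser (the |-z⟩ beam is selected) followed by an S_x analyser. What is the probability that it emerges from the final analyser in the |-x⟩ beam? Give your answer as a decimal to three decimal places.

0.250

First analyser (S_z): from |+y⟩, P(|-z⟩) = 1/2.
After stage 1 the state is |-z⟩; P(|-x⟩) = |⟨-x|-z⟩|² = 1/2.
Joint probability = 1/2 × 1/2 = 0.250.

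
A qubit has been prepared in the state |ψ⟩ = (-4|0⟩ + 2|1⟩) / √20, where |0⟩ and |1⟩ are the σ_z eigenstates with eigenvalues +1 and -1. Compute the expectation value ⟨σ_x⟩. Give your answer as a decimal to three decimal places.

⟨σ_x⟩ = 2 Re(a* b)/(|a|²+|b|²) with a = -4, b = 2.
a* b = -8, so ⟨σ_x⟩ = -16/20.

-0.800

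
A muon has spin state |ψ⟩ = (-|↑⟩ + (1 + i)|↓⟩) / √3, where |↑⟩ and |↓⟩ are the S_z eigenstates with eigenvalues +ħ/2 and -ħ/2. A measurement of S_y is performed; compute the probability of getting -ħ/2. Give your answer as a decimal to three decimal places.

|-y⟩ = (|↑⟩ - i|↓⟩)/√2, so ⟨-y|ψ⟩ = (-2 + i) / (√2·√3).
P = |-2 + i|² / 6 = 5/6.

0.833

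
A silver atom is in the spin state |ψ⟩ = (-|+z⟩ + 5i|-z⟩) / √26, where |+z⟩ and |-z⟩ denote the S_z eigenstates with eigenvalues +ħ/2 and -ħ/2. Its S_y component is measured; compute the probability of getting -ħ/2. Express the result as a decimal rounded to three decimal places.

0.692

|-y⟩ = (|+z⟩ - i|-z⟩)/√2, so ⟨-y|ψ⟩ = (-6) / (√2·√26).
P = |-6|² / 52 = 36/52.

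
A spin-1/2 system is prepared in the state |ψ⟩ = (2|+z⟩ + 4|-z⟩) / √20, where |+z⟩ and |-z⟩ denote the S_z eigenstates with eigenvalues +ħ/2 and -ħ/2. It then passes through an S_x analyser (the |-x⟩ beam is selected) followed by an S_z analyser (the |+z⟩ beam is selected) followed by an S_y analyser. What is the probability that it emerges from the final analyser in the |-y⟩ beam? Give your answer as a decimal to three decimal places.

First analyser (S_x): P(|-x⟩) = |⟨-x|ψ⟩|² = 4/40.
After stage 1 the state is |-x⟩; P(|+z⟩) = |⟨+z|-x⟩|² = 1/2.
After stage 2 the state is |+z⟩; P(|-y⟩) = |⟨-y|+z⟩|² = 1/2.
Joint probability = 4/40 × 1/2 × 1/2 = 0.025.

0.025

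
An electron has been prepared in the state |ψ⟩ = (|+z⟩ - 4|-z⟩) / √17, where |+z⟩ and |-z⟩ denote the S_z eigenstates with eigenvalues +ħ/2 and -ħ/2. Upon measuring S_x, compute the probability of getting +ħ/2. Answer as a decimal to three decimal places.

0.265

|+x⟩ = (|+z⟩ + |-z⟩)/√2, so ⟨+x|ψ⟩ = (-3) / (√2·√17).
P = |-3|² / 34 = 9/34.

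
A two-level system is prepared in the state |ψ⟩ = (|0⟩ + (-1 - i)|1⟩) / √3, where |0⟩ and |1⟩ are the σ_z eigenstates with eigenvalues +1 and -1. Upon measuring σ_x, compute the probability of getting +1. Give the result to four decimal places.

|+x⟩ = (|0⟩ + |1⟩)/√2, so ⟨+x|ψ⟩ = (-i) / (√2·√3).
P = |-i|² / 6 = 1/6.

0.1667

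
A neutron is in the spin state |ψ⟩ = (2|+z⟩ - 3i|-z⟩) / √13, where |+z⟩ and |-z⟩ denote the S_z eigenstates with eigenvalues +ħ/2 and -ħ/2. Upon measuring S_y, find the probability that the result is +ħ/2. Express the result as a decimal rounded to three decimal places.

|+y⟩ = (|+z⟩ + i|-z⟩)/√2, so ⟨+y|ψ⟩ = (-1) / (√2·√13).
P = |-1|² / 26 = 1/26.

0.038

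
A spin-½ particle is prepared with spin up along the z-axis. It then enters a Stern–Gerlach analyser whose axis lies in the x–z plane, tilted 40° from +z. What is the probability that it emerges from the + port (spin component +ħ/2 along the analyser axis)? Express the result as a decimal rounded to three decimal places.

For spin-½, the probability of finding spin-up along an axis at angle θ to the initial spin direction is cos²(θ/2); spin-down is sin²(θ/2).
θ = 40°, so P = cos²(20°) ≈ 0.883.

0.883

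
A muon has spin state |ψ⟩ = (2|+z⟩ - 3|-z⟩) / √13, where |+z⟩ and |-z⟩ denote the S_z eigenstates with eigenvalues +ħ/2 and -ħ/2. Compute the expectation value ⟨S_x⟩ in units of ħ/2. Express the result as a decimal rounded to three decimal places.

⟨σ_x⟩ = 2 Re(a* b)/(|a|²+|b|²) with a = 2, b = -3.
a* b = -6, so ⟨σ_x⟩ = -12/13.
⟨S_x⟩ = (ħ/2)·⟨σ_x⟩.

-0.923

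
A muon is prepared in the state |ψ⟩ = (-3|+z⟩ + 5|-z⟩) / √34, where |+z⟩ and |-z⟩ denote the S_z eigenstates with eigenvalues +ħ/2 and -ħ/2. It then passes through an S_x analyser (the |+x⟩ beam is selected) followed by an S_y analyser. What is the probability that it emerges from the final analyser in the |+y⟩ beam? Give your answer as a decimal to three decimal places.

0.029

First analyser (S_x): P(|+x⟩) = |⟨+x|ψ⟩|² = 4/68.
After stage 1 the state is |+x⟩; P(|+y⟩) = |⟨+y|+x⟩|² = 1/2.
Joint probability = 4/68 × 1/2 = 0.029.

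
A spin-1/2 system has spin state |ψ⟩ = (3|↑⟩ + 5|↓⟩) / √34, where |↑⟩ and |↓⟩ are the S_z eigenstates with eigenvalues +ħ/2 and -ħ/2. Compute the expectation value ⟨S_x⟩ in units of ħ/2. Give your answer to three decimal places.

⟨σ_x⟩ = 2 Re(a* b)/(|a|²+|b|²) with a = 3, b = 5.
a* b = 15, so ⟨σ_x⟩ = 30/34.
⟨S_x⟩ = (ħ/2)·⟨σ_x⟩.

0.882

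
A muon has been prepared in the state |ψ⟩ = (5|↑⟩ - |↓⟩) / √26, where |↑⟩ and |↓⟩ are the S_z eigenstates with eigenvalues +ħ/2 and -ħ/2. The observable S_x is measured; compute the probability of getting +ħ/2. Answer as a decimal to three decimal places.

|+x⟩ = (|↑⟩ + |↓⟩)/√2, so ⟨+x|ψ⟩ = (4) / (√2·√26).
P = |4|² / 52 = 16/52.

0.308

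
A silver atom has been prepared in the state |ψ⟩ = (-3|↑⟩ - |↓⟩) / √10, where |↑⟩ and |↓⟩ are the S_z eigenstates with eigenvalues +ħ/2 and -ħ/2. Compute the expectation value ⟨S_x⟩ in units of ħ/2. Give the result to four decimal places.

⟨σ_x⟩ = 2 Re(a* b)/(|a|²+|b|²) with a = -3, b = -1.
a* b = 3, so ⟨σ_x⟩ = 6/10.
⟨S_x⟩ = (ħ/2)·⟨σ_x⟩.

0.6000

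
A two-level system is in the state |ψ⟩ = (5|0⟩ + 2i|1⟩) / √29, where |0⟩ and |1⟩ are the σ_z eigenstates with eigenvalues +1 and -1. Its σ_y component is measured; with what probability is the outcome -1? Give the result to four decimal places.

0.1552

|-y⟩ = (|0⟩ - i|1⟩)/√2, so ⟨-y|ψ⟩ = (3) / (√2·√29).
P = |3|² / 58 = 9/58.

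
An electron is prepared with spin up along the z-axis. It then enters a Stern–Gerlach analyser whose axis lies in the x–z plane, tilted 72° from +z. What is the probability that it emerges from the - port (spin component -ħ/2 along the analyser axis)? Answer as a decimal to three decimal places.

0.345

For spin-½, the probability of finding spin-up along an axis at angle θ to the initial spin direction is cos²(θ/2); spin-down is sin²(θ/2).
θ = 72°, so P = sin²(36°) ≈ 0.345.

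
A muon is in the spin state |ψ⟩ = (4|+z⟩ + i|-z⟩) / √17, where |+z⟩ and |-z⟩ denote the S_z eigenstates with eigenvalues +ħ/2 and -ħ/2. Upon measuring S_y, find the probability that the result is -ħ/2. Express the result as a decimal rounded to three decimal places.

0.265

|-y⟩ = (|+z⟩ - i|-z⟩)/√2, so ⟨-y|ψ⟩ = (3) / (√2·√17).
P = |3|² / 34 = 9/34.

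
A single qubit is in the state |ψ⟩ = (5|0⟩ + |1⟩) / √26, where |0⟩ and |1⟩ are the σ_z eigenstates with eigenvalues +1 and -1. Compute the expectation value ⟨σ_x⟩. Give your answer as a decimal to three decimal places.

⟨σ_x⟩ = 2 Re(a* b)/(|a|²+|b|²) with a = 5, b = 1.
a* b = 5, so ⟨σ_x⟩ = 10/26.

0.385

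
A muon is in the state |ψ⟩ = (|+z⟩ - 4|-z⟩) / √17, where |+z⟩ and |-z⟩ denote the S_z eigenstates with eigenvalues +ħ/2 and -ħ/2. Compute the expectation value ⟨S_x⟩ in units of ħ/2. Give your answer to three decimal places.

-0.471

⟨σ_x⟩ = 2 Re(a* b)/(|a|²+|b|²) with a = 1, b = -4.
a* b = -4, so ⟨σ_x⟩ = -8/17.
⟨S_x⟩ = (ħ/2)·⟨σ_x⟩.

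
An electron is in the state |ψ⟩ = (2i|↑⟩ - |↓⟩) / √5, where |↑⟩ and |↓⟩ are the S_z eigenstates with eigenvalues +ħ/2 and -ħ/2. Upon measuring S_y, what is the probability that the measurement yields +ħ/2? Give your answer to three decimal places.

|+y⟩ = (|↑⟩ + i|↓⟩)/√2, so ⟨+y|ψ⟩ = (3i) / (√2·√5).
P = |3i|² / 10 = 9/10.

0.900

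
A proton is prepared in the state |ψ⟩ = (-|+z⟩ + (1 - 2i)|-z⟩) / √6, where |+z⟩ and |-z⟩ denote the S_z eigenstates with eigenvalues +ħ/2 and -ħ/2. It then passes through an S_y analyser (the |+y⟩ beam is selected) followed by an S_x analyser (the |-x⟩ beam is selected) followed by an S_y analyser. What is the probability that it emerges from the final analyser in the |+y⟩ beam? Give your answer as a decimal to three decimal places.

First analyser (S_y): P(|+y⟩) = |⟨+y|ψ⟩|² = 10/12.
After stage 1 the state is |+y⟩; P(|-x⟩) = |⟨-x|+y⟩|² = 1/2.
After stage 2 the state is |-x⟩; P(|+y⟩) = |⟨+y|-x⟩|² = 1/2.
Joint probability = 10/12 × 1/2 × 1/2 = 0.208.

0.208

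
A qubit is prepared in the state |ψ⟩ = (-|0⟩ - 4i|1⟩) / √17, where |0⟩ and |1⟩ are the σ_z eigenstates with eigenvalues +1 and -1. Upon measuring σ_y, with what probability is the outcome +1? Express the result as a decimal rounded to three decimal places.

|+y⟩ = (|0⟩ + i|1⟩)/√2, so ⟨+y|ψ⟩ = (-5) / (√2·√17).
P = |-5|² / 34 = 25/34.

0.735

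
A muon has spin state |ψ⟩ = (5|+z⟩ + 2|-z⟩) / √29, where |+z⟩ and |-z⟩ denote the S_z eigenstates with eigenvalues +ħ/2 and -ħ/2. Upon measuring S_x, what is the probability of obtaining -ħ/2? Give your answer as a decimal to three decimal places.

0.155

|-x⟩ = (|+z⟩ - |-z⟩)/√2, so ⟨-x|ψ⟩ = (3) / (√2·√29).
P = |3|² / 58 = 9/58.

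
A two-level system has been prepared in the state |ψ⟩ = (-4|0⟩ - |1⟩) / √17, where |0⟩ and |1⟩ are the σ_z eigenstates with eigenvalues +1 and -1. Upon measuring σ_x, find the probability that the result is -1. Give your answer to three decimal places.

0.265

|-x⟩ = (|0⟩ - |1⟩)/√2, so ⟨-x|ψ⟩ = (-3) / (√2·√17).
P = |-3|² / 34 = 9/34.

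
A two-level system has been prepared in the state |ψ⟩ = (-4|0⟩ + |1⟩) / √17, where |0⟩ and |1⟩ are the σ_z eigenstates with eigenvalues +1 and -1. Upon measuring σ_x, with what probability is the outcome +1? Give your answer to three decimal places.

0.265

|+x⟩ = (|0⟩ + |1⟩)/√2, so ⟨+x|ψ⟩ = (-3) / (√2·√17).
P = |-3|² / 34 = 9/34.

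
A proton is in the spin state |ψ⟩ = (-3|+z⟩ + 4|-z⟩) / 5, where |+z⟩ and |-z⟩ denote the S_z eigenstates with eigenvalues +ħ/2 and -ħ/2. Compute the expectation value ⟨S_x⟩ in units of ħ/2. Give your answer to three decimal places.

⟨σ_x⟩ = 2 Re(a* b)/(|a|²+|b|²) with a = -3, b = 4.
a* b = -12, so ⟨σ_x⟩ = -24/25.
⟨S_x⟩ = (ħ/2)·⟨σ_x⟩.

-0.960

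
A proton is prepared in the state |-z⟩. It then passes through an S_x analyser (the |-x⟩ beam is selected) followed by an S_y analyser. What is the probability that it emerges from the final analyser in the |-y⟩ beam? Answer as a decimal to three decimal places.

0.250

First analyser (S_x): from |-z⟩, P(|-x⟩) = 1/2.
After stage 1 the state is |-x⟩; P(|-y⟩) = |⟨-y|-x⟩|² = 1/2.
Joint probability = 1/2 × 1/2 = 0.250.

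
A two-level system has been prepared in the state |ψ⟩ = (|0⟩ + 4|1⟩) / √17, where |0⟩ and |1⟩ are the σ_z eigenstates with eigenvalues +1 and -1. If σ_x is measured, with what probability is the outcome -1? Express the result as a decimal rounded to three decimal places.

|-x⟩ = (|0⟩ - |1⟩)/√2, so ⟨-x|ψ⟩ = (-3) / (√2·√17).
P = |-3|² / 34 = 9/34.

0.265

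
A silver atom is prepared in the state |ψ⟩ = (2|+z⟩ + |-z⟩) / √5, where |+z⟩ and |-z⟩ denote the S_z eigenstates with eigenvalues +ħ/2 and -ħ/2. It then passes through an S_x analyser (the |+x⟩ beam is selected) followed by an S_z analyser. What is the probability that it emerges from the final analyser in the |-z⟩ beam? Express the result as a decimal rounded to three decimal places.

0.450

First analyser (S_x): P(|+x⟩) = |⟨+x|ψ⟩|² = 9/10.
After stage 1 the state is |+x⟩; P(|-z⟩) = |⟨-z|+x⟩|² = 1/2.
Joint probability = 9/10 × 1/2 = 0.450.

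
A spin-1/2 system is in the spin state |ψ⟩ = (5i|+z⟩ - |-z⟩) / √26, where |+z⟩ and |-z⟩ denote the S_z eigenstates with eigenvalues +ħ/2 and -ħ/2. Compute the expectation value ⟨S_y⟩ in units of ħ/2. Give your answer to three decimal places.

0.385

⟨σ_y⟩ = 2 Im(a* b)/(|a|²+|b|²) with a = 5i, b = -1.
a* b = 5i, so ⟨σ_y⟩ = 10/26.
⟨S_y⟩ = (ħ/2)·⟨σ_y⟩.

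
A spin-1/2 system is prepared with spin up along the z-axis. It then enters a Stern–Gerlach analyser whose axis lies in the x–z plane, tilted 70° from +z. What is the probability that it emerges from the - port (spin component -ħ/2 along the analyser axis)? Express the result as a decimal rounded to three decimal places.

0.329

For spin-½, the probability of finding spin-up along an axis at angle θ to the initial spin direction is cos²(θ/2); spin-down is sin²(θ/2).
θ = 70°, so P = sin²(35°) ≈ 0.329.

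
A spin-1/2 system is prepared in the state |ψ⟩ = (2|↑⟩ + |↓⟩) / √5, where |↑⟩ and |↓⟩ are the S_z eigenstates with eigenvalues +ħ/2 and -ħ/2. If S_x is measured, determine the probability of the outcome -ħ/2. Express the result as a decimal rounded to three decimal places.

0.100

|-x⟩ = (|↑⟩ - |↓⟩)/√2, so ⟨-x|ψ⟩ = (1) / (√2·√5).
P = |1|² / 10 = 1/10.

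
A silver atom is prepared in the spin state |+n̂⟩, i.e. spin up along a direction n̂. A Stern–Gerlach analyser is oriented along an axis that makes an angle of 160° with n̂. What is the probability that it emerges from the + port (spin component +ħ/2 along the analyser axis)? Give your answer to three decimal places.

0.030

For spin-½, the probability of finding spin-up along an axis at angle θ to the initial spin direction is cos²(θ/2); spin-down is sin²(θ/2).
θ = 160°, so P = cos²(80°) ≈ 0.030.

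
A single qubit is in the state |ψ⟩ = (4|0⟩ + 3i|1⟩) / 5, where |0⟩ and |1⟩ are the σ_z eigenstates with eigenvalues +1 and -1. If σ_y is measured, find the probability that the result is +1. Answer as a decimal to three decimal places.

0.980

|+y⟩ = (|0⟩ + i|1⟩)/√2, so ⟨+y|ψ⟩ = (7) / (√2·5).
P = |7|² / 50 = 49/50.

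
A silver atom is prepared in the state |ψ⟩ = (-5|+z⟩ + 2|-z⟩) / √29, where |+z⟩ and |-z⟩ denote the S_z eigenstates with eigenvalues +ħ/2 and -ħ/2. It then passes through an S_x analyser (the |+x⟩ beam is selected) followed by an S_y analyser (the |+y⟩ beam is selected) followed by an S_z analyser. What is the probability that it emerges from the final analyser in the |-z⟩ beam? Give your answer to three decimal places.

0.039

First analyser (S_x): P(|+x⟩) = |⟨+x|ψ⟩|² = 9/58.
After stage 1 the state is |+x⟩; P(|+y⟩) = |⟨+y|+x⟩|² = 1/2.
After stage 2 the state is |+y⟩; P(|-z⟩) = |⟨-z|+y⟩|² = 1/2.
Joint probability = 9/58 × 1/2 × 1/2 = 0.039.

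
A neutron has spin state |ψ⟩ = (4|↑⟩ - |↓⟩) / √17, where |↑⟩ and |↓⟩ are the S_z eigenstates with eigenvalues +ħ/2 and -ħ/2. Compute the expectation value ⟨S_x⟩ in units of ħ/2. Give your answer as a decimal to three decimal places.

⟨σ_x⟩ = 2 Re(a* b)/(|a|²+|b|²) with a = 4, b = -1.
a* b = -4, so ⟨σ_x⟩ = -8/17.
⟨S_x⟩ = (ħ/2)·⟨σ_x⟩.

-0.471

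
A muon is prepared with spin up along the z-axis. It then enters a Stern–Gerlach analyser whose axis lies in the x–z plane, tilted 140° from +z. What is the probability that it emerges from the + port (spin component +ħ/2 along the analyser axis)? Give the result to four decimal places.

0.1170

For spin-½, the probability of finding spin-up along an axis at angle θ to the initial spin direction is cos²(θ/2); spin-down is sin²(θ/2).
θ = 140°, so P = cos²(70°) ≈ 0.1170.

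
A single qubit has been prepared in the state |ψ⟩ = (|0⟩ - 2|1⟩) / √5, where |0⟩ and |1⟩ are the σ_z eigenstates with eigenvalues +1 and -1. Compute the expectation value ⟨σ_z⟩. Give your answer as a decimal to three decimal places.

⟨σ_z⟩ = |a|² - |b|² divided by |a|²+|b|², with a, b the |0⟩, |1⟩ amplitudes.
= (1 - 4)/5 = -3/5.

-0.600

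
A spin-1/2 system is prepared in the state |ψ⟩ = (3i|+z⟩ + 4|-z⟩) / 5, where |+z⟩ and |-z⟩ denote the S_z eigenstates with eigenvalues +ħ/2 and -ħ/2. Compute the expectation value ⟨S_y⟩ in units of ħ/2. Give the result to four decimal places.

⟨σ_y⟩ = 2 Im(a* b)/(|a|²+|b|²) with a = 3i, b = 4.
a* b = -12i, so ⟨σ_y⟩ = -24/25.
⟨S_y⟩ = (ħ/2)·⟨σ_y⟩.

-0.9600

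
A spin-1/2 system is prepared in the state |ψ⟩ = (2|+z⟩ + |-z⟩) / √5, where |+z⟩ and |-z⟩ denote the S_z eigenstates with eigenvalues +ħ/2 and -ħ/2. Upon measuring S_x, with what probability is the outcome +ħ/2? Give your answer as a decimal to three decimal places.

|+x⟩ = (|+z⟩ + |-z⟩)/√2, so ⟨+x|ψ⟩ = (3) / (√2·√5).
P = |3|² / 10 = 9/10.

0.900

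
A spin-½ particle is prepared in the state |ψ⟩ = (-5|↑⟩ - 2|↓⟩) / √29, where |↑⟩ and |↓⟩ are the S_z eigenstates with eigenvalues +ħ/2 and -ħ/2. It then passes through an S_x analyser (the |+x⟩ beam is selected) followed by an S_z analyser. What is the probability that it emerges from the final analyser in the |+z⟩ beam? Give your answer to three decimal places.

0.422

First analyser (S_x): P(|+x⟩) = |⟨+x|ψ⟩|² = 49/58.
After stage 1 the state is |+x⟩; P(|+z⟩) = |⟨+z|+x⟩|² = 1/2.
Joint probability = 49/58 × 1/2 = 0.422.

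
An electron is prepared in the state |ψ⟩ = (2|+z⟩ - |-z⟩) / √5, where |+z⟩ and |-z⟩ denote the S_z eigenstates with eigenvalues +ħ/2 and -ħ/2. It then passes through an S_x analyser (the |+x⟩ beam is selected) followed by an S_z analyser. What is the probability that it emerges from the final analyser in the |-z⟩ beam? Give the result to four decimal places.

0.0500

First analyser (S_x): P(|+x⟩) = |⟨+x|ψ⟩|² = 1/10.
After stage 1 the state is |+x⟩; P(|-z⟩) = |⟨-z|+x⟩|² = 1/2.
Joint probability = 1/10 × 1/2 = 0.0500.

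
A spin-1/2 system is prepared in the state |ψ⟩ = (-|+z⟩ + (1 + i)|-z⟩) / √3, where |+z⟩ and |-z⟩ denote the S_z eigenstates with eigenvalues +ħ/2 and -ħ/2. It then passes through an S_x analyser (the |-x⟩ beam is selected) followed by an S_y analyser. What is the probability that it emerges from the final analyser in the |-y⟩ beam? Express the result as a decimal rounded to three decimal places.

First analyser (S_x): P(|-x⟩) = |⟨-x|ψ⟩|² = 5/6.
After stage 1 the state is |-x⟩; P(|-y⟩) = |⟨-y|-x⟩|² = 1/2.
Joint probability = 5/6 × 1/2 = 0.417.

0.417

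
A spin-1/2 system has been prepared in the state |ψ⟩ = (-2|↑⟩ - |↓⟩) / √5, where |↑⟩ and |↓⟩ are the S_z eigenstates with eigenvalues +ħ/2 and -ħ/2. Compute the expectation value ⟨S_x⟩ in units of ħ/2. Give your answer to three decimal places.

0.800

⟨σ_x⟩ = 2 Re(a* b)/(|a|²+|b|²) with a = -2, b = -1.
a* b = 2, so ⟨σ_x⟩ = 4/5.
⟨S_x⟩ = (ħ/2)·⟨σ_x⟩.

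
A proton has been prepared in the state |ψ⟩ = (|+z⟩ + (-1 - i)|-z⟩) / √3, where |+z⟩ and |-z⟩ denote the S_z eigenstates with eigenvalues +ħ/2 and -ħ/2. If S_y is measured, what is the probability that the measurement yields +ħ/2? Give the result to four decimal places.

0.1667

|+y⟩ = (|+z⟩ + i|-z⟩)/√2, so ⟨+y|ψ⟩ = (i) / (√2·√3).
P = |i|² / 6 = 1/6.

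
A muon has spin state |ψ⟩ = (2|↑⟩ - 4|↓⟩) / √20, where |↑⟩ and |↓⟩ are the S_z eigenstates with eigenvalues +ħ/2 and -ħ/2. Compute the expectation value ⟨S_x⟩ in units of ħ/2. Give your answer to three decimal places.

-0.800

⟨σ_x⟩ = 2 Re(a* b)/(|a|²+|b|²) with a = 2, b = -4.
a* b = -8, so ⟨σ_x⟩ = -16/20.
⟨S_x⟩ = (ħ/2)·⟨σ_x⟩.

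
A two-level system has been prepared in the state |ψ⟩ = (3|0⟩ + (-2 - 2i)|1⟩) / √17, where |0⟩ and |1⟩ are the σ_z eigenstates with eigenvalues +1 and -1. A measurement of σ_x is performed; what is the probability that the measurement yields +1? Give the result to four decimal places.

|+x⟩ = (|0⟩ + |1⟩)/√2, so ⟨+x|ψ⟩ = (1 - 2i) / (√2·√17).
P = |1 - 2i|² / 34 = 5/34.

0.1471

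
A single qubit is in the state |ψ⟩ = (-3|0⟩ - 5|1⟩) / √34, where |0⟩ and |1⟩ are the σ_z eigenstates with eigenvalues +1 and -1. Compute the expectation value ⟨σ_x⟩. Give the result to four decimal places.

⟨σ_x⟩ = 2 Re(a* b)/(|a|²+|b|²) with a = -3, b = -5.
a* b = 15, so ⟨σ_x⟩ = 30/34.

0.8824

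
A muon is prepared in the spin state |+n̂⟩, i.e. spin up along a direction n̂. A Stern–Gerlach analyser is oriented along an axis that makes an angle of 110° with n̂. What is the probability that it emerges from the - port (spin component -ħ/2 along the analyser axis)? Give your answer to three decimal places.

0.671

For spin-½, the probability of finding spin-up along an axis at angle θ to the initial spin direction is cos²(θ/2); spin-down is sin²(θ/2).
θ = 110°, so P = sin²(55°) ≈ 0.671.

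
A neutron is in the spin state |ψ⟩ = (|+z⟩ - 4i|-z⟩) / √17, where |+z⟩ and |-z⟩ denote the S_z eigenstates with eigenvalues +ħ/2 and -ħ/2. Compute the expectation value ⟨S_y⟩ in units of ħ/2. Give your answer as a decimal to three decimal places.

-0.471

⟨σ_y⟩ = 2 Im(a* b)/(|a|²+|b|²) with a = 1, b = -4i.
a* b = -4i, so ⟨σ_y⟩ = -8/17.
⟨S_y⟩ = (ħ/2)·⟨σ_y⟩.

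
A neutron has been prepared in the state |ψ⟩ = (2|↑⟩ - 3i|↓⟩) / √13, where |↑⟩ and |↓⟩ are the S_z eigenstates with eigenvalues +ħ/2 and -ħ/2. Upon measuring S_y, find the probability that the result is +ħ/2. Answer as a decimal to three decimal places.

0.038

|+y⟩ = (|↑⟩ + i|↓⟩)/√2, so ⟨+y|ψ⟩ = (-1) / (√2·√13).
P = |-1|² / 26 = 1/26.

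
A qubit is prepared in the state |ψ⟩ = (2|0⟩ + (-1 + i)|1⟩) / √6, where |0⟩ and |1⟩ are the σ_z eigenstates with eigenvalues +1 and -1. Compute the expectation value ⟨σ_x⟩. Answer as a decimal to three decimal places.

-0.667

⟨σ_x⟩ = 2 Re(a* b)/(|a|²+|b|²) with a = 2, b = (-1 + i).
a* b = (-2 + 2i), so ⟨σ_x⟩ = -4/6.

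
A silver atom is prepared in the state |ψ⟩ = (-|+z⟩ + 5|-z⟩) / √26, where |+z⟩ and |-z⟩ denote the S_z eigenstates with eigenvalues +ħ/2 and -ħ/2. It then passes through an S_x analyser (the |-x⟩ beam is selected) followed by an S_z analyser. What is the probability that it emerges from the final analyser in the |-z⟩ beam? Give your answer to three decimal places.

0.346

First analyser (S_x): P(|-x⟩) = |⟨-x|ψ⟩|² = 36/52.
After stage 1 the state is |-x⟩; P(|-z⟩) = |⟨-z|-x⟩|² = 1/2.
Joint probability = 36/52 × 1/2 = 0.346.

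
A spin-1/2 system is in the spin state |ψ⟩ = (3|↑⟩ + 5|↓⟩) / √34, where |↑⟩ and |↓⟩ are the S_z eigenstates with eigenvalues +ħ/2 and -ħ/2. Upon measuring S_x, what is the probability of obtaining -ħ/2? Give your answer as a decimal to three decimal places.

|-x⟩ = (|↑⟩ - |↓⟩)/√2, so ⟨-x|ψ⟩ = (-2) / (√2·√34).
P = |-2|² / 68 = 4/68.

0.059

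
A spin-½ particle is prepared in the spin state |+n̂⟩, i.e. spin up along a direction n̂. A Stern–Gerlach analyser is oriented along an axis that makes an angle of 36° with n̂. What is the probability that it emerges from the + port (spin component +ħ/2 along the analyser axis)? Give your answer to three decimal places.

0.905

For spin-½, the probability of finding spin-up along an axis at angle θ to the initial spin direction is cos²(θ/2); spin-down is sin²(θ/2).
θ = 36°, so P = cos²(18°) ≈ 0.905.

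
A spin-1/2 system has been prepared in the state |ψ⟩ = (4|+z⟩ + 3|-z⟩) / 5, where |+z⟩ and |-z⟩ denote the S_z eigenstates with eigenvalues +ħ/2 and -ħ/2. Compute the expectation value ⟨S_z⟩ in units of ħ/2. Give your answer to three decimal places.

⟨σ_z⟩ = |a|² - |b|² divided by |a|²+|b|², with a, b the |+z⟩, |-z⟩ amplitudes.
= (16 - 9)/25 = 7/25.
⟨S_z⟩ = (ħ/2)·⟨σ_z⟩.

0.280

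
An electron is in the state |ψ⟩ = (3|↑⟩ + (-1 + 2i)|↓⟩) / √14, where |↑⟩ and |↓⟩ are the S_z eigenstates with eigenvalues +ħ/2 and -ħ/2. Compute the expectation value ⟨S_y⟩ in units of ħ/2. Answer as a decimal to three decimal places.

0.857

⟨σ_y⟩ = 2 Im(a* b)/(|a|²+|b|²) with a = 3, b = (-1 + 2i).
a* b = (-3 + 6i), so ⟨σ_y⟩ = 12/14.
⟨S_y⟩ = (ħ/2)·⟨σ_y⟩.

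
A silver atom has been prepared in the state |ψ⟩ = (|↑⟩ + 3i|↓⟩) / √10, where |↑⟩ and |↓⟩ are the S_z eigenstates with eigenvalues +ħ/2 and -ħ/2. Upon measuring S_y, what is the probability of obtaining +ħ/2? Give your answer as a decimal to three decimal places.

|+y⟩ = (|↑⟩ + i|↓⟩)/√2, so ⟨+y|ψ⟩ = (4) / (√2·√10).
P = |4|² / 20 = 16/20.

0.800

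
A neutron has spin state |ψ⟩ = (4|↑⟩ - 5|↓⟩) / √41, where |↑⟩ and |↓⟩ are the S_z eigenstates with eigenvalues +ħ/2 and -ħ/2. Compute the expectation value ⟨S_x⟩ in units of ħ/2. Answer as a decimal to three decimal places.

-0.976

⟨σ_x⟩ = 2 Re(a* b)/(|a|²+|b|²) with a = 4, b = -5.
a* b = -20, so ⟨σ_x⟩ = -40/41.
⟨S_x⟩ = (ħ/2)·⟨σ_x⟩.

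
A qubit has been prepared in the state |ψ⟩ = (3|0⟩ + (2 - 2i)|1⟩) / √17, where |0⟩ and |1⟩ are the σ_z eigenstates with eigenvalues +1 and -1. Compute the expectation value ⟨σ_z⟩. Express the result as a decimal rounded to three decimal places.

⟨σ_z⟩ = |a|² - |b|² divided by |a|²+|b|², with a, b the |0⟩, |1⟩ amplitudes.
= (9 - 8)/17 = 1/17.

0.059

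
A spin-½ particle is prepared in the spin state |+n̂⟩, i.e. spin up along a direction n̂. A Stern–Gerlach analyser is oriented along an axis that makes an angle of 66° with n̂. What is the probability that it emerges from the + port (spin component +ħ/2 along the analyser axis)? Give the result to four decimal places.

For spin-½, the probability of finding spin-up along an axis at angle θ to the initial spin direction is cos²(θ/2); spin-down is sin²(θ/2).
θ = 66°, so P = cos²(33°) ≈ 0.7034.

0.7034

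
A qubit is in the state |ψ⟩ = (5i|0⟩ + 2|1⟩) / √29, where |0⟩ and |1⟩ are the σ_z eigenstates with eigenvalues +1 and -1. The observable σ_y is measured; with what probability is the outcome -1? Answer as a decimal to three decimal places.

|-y⟩ = (|0⟩ - i|1⟩)/√2, so ⟨-y|ψ⟩ = (7i) / (√2·√29).
P = |7i|² / 58 = 49/58.

0.845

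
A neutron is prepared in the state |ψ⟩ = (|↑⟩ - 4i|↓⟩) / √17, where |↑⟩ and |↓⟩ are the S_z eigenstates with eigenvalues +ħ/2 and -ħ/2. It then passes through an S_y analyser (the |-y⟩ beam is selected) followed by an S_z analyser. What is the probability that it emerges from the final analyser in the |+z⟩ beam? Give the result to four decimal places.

First analyser (S_y): P(|-y⟩) = |⟨-y|ψ⟩|² = 25/34.
After stage 1 the state is |-y⟩; P(|+z⟩) = |⟨+z|-y⟩|² = 1/2.
Joint probability = 25/34 × 1/2 = 0.3676.

0.3676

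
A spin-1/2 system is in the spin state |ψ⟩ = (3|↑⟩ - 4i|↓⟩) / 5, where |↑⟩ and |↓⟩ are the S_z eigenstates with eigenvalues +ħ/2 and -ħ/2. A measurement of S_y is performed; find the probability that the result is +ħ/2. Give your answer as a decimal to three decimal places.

0.020

|+y⟩ = (|↑⟩ + i|↓⟩)/√2, so ⟨+y|ψ⟩ = (-1) / (√2·5).
P = |-1|² / 50 = 1/50.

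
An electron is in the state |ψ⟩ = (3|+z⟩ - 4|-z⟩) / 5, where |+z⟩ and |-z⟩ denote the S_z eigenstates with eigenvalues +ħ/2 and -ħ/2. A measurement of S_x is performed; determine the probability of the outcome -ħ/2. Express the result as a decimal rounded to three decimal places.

0.980

|-x⟩ = (|+z⟩ - |-z⟩)/√2, so ⟨-x|ψ⟩ = (7) / (√2·5).
P = |7|² / 50 = 49/50.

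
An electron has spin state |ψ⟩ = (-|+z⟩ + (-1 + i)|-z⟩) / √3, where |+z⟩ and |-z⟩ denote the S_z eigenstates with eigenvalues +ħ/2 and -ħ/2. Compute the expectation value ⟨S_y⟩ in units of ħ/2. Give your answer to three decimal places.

-0.667

⟨σ_y⟩ = 2 Im(a* b)/(|a|²+|b|²) with a = -1, b = (-1 + i).
a* b = (1 - i), so ⟨σ_y⟩ = -2/3.
⟨S_y⟩ = (ħ/2)·⟨σ_y⟩.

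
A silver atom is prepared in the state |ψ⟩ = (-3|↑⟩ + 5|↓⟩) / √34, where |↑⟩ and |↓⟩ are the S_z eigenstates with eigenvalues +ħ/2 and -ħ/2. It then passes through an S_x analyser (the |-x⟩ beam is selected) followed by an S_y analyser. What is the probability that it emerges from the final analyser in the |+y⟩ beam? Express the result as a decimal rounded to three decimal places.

First analyser (S_x): P(|-x⟩) = |⟨-x|ψ⟩|² = 64/68.
After stage 1 the state is |-x⟩; P(|+y⟩) = |⟨+y|-x⟩|² = 1/2.
Joint probability = 64/68 × 1/2 = 0.471.

0.471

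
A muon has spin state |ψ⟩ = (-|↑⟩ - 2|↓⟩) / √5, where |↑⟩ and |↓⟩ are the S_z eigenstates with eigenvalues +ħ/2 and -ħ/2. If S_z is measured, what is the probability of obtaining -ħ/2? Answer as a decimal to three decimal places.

0.800

The -ħ/2 outcome corresponds to |↓⟩. Its amplitude in |ψ⟩ is -2/√5.
P = |-2|² / 5 = 4/5.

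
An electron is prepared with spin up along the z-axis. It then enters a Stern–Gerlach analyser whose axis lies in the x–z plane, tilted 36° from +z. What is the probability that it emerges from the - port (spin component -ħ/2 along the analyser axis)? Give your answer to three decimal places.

0.095

For spin-½, the probability of finding spin-up along an axis at angle θ to the initial spin direction is cos²(θ/2); spin-down is sin²(θ/2).
θ = 36°, so P = sin²(18°) ≈ 0.095.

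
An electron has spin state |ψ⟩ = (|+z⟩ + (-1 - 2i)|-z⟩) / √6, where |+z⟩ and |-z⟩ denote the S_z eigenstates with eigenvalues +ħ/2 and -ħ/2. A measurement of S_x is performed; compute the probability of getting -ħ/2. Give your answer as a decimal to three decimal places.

0.667

|-x⟩ = (|+z⟩ - |-z⟩)/√2, so ⟨-x|ψ⟩ = (2 + 2i) / (√2·√6).
P = |2 + 2i|² / 12 = 8/12.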